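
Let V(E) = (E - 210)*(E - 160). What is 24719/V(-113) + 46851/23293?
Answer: 247739684/108102813 ≈ 2.2917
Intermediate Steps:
V(E) = (-210 + E)*(-160 + E)
24719/V(-113) + 46851/23293 = 24719/(33600 + (-113)² - 370*(-113)) + 46851/23293 = 24719/(33600 + 12769 + 41810) + 46851*(1/23293) = 24719/88179 + 46851/23293 = 24719*(1/88179) + 46851/23293 = 1301/4641 + 46851/23293 = 247739684/108102813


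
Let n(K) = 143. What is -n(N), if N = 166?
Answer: -143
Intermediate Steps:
-n(N) = -1*143 = -143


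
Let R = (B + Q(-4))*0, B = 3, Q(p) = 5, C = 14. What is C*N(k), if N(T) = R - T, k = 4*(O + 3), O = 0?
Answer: -168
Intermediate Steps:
k = 12 (k = 4*(0 + 3) = 4*3 = 12)
R = 0 (R = (3 + 5)*0 = 8*0 = 0)
N(T) = -T (N(T) = 0 - T = -T)
C*N(k) = 14*(-1*12) = 14*(-12) = -168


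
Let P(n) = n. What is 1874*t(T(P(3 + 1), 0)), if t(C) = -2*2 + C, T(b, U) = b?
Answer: 0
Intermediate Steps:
t(C) = -4 + C
1874*t(T(P(3 + 1), 0)) = 1874*(-4 + (3 + 1)) = 1874*(-4 + 4) = 1874*0 = 0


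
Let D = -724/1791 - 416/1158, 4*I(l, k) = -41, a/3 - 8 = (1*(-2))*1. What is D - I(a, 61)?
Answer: 13116551/1382652 ≈ 9.4865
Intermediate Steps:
a = 18 (a = 24 + 3*((1*(-2))*1) = 24 + 3*(-2*1) = 24 + 3*(-2) = 24 - 6 = 18)
I(l, k) = -41/4 (I(l, k) = (1/4)*(-41) = -41/4)
D = -263908/345663 (D = -724*1/1791 - 416*1/1158 = -724/1791 - 208/579 = -263908/345663 ≈ -0.76348)
D - I(a, 61) = -263908/345663 - 1*(-41/4) = -263908/345663 + 41/4 = 13116551/1382652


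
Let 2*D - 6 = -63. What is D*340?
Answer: -9690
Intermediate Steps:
D = -57/2 (D = 3 + (1/2)*(-63) = 3 - 63/2 = -57/2 ≈ -28.500)
D*340 = -57/2*340 = -9690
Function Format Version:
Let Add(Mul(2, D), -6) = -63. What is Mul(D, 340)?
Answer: -9690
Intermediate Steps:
D = Rational(-57, 2) (D = Add(3, Mul(Rational(1, 2), -63)) = Add(3, Rational(-63, 2)) = Rational(-57, 2) ≈ -28.500)
Mul(D, 340) = Mul(Rational(-57, 2), 340) = -9690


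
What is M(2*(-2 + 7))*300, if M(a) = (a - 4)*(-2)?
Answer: -3600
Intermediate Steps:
M(a) = 8 - 2*a (M(a) = (-4 + a)*(-2) = 8 - 2*a)
M(2*(-2 + 7))*300 = (8 - 4*(-2 + 7))*300 = (8 - 4*5)*300 = (8 - 2*10)*300 = (8 - 20)*300 = -12*300 = -3600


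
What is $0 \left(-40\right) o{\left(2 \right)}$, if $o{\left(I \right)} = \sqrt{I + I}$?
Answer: $0$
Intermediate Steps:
$o{\left(I \right)} = \sqrt{2} \sqrt{I}$ ($o{\left(I \right)} = \sqrt{2 I} = \sqrt{2} \sqrt{I}$)
$0 \left(-40\right) o{\left(2 \right)} = 0 \left(-40\right) \sqrt{2} \sqrt{2} = 0 \cdot 2 = 0$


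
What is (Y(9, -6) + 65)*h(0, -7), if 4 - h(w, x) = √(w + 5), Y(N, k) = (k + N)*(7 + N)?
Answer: 452 - 113*√5 ≈ 199.32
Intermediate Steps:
Y(N, k) = (7 + N)*(N + k) (Y(N, k) = (N + k)*(7 + N) = (7 + N)*(N + k))
h(w, x) = 4 - √(5 + w) (h(w, x) = 4 - √(w + 5) = 4 - √(5 + w))
(Y(9, -6) + 65)*h(0, -7) = ((9² + 7*9 + 7*(-6) + 9*(-6)) + 65)*(4 - √(5 + 0)) = ((81 + 63 - 42 - 54) + 65)*(4 - √5) = (48 + 65)*(4 - √5) = 113*(4 - √5) = 452 - 113*√5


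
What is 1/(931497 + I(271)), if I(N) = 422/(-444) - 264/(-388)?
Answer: 21534/20058850583 ≈ 1.0735e-6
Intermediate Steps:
I(N) = -5815/21534 (I(N) = 422*(-1/444) - 264*(-1/388) = -211/222 + 66/97 = -5815/21534)
1/(931497 + I(271)) = 1/(931497 - 5815/21534) = 1/(20058850583/21534) = 21534/20058850583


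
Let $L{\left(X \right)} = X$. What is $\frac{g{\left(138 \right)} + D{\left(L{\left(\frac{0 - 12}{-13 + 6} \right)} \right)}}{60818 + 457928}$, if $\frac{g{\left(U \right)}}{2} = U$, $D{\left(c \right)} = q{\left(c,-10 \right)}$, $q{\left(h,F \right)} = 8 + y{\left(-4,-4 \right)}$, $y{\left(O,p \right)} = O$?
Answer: $\frac{140}{259373} \approx 0.00053976$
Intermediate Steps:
$q{\left(h,F \right)} = 4$ ($q{\left(h,F \right)} = 8 - 4 = 4$)
$D{\left(c \right)} = 4$
$g{\left(U \right)} = 2 U$
$\frac{g{\left(138 \right)} + D{\left(L{\left(\frac{0 - 12}{-13 + 6} \right)} \right)}}{60818 + 457928} = \frac{2 \cdot 138 + 4}{60818 + 457928} = \frac{276 + 4}{518746} = 280 \cdot \frac{1}{518746} = \frac{140}{259373}$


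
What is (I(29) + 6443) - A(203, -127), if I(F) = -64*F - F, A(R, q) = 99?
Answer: 4459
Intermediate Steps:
I(F) = -65*F
(I(29) + 6443) - A(203, -127) = (-65*29 + 6443) - 1*99 = (-1885 + 6443) - 99 = 4558 - 99 = 4459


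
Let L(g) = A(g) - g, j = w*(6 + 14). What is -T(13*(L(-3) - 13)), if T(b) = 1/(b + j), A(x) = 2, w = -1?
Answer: 1/124 ≈ 0.0080645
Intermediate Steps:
j = -20 (j = -(6 + 14) = -1*20 = -20)
L(g) = 2 - g
T(b) = 1/(-20 + b) (T(b) = 1/(b - 20) = 1/(-20 + b))
-T(13*(L(-3) - 13)) = -1/(-20 + 13*((2 - 1*(-3)) - 13)) = -1/(-20 + 13*((2 + 3) - 13)) = -1/(-20 + 13*(5 - 13)) = -1/(-20 + 13*(-8)) = -1/(-20 - 104) = -1/(-124) = -1*(-1/124) = 1/124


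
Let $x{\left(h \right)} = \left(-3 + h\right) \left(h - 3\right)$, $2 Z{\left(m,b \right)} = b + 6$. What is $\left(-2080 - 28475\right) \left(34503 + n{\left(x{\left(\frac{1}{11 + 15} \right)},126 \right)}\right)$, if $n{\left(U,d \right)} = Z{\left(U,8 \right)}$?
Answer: $-1054453050$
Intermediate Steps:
$Z{\left(m,b \right)} = 3 + \frac{b}{2}$ ($Z{\left(m,b \right)} = \frac{b + 6}{2} = \frac{6 + b}{2} = 3 + \frac{b}{2}$)
$x{\left(h \right)} = \left(-3 + h\right)^{2}$ ($x{\left(h \right)} = \left(-3 + h\right) \left(-3 + h\right) = \left(-3 + h\right)^{2}$)
$n{\left(U,d \right)} = 7$ ($n{\left(U,d \right)} = 3 + \frac{1}{2} \cdot 8 = 3 + 4 = 7$)
$\left(-2080 - 28475\right) \left(34503 + n{\left(x{\left(\frac{1}{11 + 15} \right)},126 \right)}\right) = \left(-2080 - 28475\right) \left(34503 + 7\right) = \left(-30555\right) 34510 = -1054453050$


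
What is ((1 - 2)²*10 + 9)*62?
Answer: 1178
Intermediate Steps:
((1 - 2)²*10 + 9)*62 = ((-1)²*10 + 9)*62 = (1*10 + 9)*62 = (10 + 9)*62 = 19*62 = 1178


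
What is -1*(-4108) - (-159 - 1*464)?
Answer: 4731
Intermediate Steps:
-1*(-4108) - (-159 - 1*464) = 4108 - (-159 - 464) = 4108 - 1*(-623) = 4108 + 623 = 4731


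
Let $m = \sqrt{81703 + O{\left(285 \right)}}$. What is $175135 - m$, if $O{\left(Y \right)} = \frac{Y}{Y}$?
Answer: $175135 - 2 \sqrt{20426} \approx 1.7485 \cdot 10^{5}$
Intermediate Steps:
$O{\left(Y \right)} = 1$
$m = 2 \sqrt{20426}$ ($m = \sqrt{81703 + 1} = \sqrt{81704} = 2 \sqrt{20426} \approx 285.84$)
$175135 - m = 175135 - 2 \sqrt{20426}$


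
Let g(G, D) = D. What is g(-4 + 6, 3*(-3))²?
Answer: 81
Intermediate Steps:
g(-4 + 6, 3*(-3))² = (3*(-3))² = (-9)² = 81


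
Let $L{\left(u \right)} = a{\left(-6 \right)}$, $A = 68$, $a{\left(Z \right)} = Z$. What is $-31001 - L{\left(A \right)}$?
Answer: $-30995$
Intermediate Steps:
$L{\left(u \right)} = -6$
$-31001 - L{\left(A \right)} = -31001 - -6 = -31001 + 6 = -30995$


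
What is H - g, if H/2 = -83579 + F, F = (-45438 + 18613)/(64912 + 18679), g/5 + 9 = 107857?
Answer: -59048568868/83591 ≈ -7.0640e+5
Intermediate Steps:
g = 539240 (g = -45 + 5*107857 = -45 + 539285 = 539240)
F = -26825/83591 ≈ -0.32091
H = -13972958028/83591 (H = 2*(-83579 - 26825/83591) = 2*(-6986479014/83591) = -13972958028/83591 ≈ -1.6716e+5)
H - g = -13972958028/83591 - 1*539240 = -13972958028/83591 - 539240 = -59048568868/83591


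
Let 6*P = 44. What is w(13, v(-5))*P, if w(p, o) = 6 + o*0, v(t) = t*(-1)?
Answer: 44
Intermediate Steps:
v(t) = -t
w(p, o) = 6 (w(p, o) = 6 + 0 = 6)
P = 22/3 (P = (1/6)*44 = 22/3 ≈ 7.3333)
w(13, v(-5))*P = 6*(22/3) = 44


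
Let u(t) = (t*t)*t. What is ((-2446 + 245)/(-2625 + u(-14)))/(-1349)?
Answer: -31/102011 ≈ -0.00030389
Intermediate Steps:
u(t) = t³ (u(t) = t²*t = t³)
((-2446 + 245)/(-2625 + u(-14)))/(-1349) = ((-2446 + 245)/(-2625 + (-14)³))/(-1349) = -2201/(-2625 - 2744)*(-1/1349) = -2201/(-5369)*(-1/1349) = -2201*(-1/5369)*(-1/1349) = (2201/5369)*(-1/1349) = -31/102011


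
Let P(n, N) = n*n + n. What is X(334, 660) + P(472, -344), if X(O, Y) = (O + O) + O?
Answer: 224258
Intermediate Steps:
X(O, Y) = 3*O (X(O, Y) = 2*O + O = 3*O)
P(n, N) = n + n² (P(n, N) = n² + n = n + n²)
X(334, 660) + P(472, -344) = 3*334 + 472*(1 + 472) = 1002 + 472*473 = 1002 + 223256 = 224258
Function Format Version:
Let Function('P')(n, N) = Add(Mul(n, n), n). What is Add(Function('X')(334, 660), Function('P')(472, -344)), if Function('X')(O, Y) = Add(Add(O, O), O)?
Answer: 224258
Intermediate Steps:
Function('X')(O, Y) = Mul(3, O) (Function('X')(O, Y) = Add(Mul(2, O), O) = Mul(3, O))
Function('P')(n, N) = Add(n, Pow(n, 2)) (Function('P')(n, N) = Add(Pow(n, 2), n) = Add(n, Pow(n, 2)))
Add(Function('X')(334, 660), Function('P')(472, -344)) = Add(Mul(3, 334), Mul(472, Add(1, 472))) = Add(1002, Mul(472, 473)) = Add(1002, 223256) = 224258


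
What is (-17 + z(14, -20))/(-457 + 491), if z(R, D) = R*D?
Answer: -297/34 ≈ -8.7353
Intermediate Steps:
z(R, D) = D*R
(-17 + z(14, -20))/(-457 + 491) = (-17 - 20*14)/(-457 + 491) = (-17 - 280)/34 = -297*1/34 = -297/34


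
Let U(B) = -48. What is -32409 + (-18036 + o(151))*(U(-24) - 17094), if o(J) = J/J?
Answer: 309123561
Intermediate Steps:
o(J) = 1
-32409 + (-18036 + o(151))*(U(-24) - 17094) = -32409 + (-18036 + 1)*(-48 - 17094) = -32409 - 18035*(-17142) = -32409 + 309155970 = 309123561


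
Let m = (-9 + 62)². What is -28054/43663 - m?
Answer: -122677421/43663 ≈ -2809.6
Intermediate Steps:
m = 2809 (m = 53² = 2809)
-28054/43663 - m = -28054/43663 - 1*2809 = -28054*1/43663 - 2809 = -28054/43663 - 2809 = -122677421/43663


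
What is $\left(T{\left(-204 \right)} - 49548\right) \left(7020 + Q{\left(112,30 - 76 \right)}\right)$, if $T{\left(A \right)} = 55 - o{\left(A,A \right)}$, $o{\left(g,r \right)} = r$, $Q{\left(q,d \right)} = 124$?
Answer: $-352120616$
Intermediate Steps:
$T{\left(A \right)} = 55 - A$
$\left(T{\left(-204 \right)} - 49548\right) \left(7020 + Q{\left(112,30 - 76 \right)}\right) = \left(\left(55 - -204\right) - 49548\right) \left(7020 + 124\right) = \left(\left(55 + 204\right) - 49548\right) 7144 = \left(259 - 49548\right) 7144 = \left(-49289\right) 7144 = -352120616$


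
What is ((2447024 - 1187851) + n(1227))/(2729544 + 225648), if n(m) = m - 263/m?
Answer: 26212043/61457976 ≈ 0.42650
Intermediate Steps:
((2447024 - 1187851) + n(1227))/(2729544 + 225648) = ((2447024 - 1187851) + (1227 - 263/1227))/(2729544 + 225648) = (1259173 + (1227 - 263*1/1227))/2955192 = (1259173 + (1227 - 263/1227))*(1/2955192) = (1259173 + 1505266/1227)*(1/2955192) = (1546510537/1227)*(1/2955192) = 26212043/61457976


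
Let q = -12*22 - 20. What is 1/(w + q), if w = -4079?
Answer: -1/4363 ≈ -0.00022920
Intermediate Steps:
q = -284 (q = -264 - 20 = -284)
1/(w + q) = 1/(-4079 - 284) = 1/(-4363) = -1/4363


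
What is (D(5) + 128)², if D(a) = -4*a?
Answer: 11664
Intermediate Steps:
(D(5) + 128)² = (-4*5 + 128)² = (-20 + 128)² = 108² = 11664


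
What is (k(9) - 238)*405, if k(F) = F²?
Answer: -63585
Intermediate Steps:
(k(9) - 238)*405 = (9² - 238)*405 = (81 - 238)*405 = -157*405 = -63585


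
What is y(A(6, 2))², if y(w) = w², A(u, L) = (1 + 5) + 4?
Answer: 10000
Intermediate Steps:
A(u, L) = 10 (A(u, L) = 6 + 4 = 10)
y(A(6, 2))² = (10²)² = 100² = 10000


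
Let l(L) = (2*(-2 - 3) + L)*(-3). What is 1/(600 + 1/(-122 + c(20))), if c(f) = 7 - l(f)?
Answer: 85/50999 ≈ 0.0016667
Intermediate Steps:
l(L) = 30 - 3*L (l(L) = (2*(-5) + L)*(-3) = (-10 + L)*(-3) = 30 - 3*L)
c(f) = -23 + 3*f (c(f) = 7 - (30 - 3*f) = 7 + (-30 + 3*f) = -23 + 3*f)
1/(600 + 1/(-122 + c(20))) = 1/(600 + 1/(-122 + (-23 + 3*20))) = 1/(600 + 1/(-122 + (-23 + 60))) = 1/(600 + 1/(-122 + 37)) = 1/(600 + 1/(-85)) = 1/(600 - 1/85) = 1/(50999/85) = 85/50999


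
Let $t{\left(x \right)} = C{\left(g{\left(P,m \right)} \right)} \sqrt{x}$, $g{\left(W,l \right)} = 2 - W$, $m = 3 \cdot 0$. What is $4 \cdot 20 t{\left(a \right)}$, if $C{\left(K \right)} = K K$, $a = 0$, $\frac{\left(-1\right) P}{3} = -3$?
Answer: $0$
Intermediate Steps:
$P = 9$ ($P = \left(-3\right) \left(-3\right) = 9$)
$m = 0$
$C{\left(K \right)} = K^{2}$
$t{\left(x \right)} = 49 \sqrt{x}$ ($t{\left(x \right)} = \left(2 - 9\right)^{2} \sqrt{x} = \left(-7\right)^{2} \sqrt{x} = 49 \sqrt{x}$)
$4 \cdot 20 t{\left(a \right)} = 4 \cdot 20 \cdot 49 \sqrt{0} = 80 \cdot 49 \cdot 0 = 80 \cdot 0 = 0$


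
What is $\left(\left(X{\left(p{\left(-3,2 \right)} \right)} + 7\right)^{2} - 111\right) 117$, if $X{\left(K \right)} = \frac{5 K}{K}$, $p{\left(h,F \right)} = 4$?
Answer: $3861$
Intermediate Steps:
$X{\left(K \right)} = 5$
$\left(\left(X{\left(p{\left(-3,2 \right)} \right)} + 7\right)^{2} - 111\right) 117 = \left(\left(5 + 7\right)^{2} - 111\right) 117 = \left(12^{2} - 111\right) 117 = \left(144 - 111\right) 117 = 33 \cdot 117 = 3861$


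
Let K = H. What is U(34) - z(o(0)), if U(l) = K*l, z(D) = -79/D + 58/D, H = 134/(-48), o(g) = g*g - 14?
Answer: -1157/12 ≈ -96.417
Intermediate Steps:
o(g) = -14 + g² (o(g) = g² - 14 = -14 + g²)
H = -67/24 (H = 134*(-1/48) = -67/24 ≈ -2.7917)
K = -67/24 ≈ -2.7917
z(D) = -21/D
U(l) = -67*l/24
U(34) - z(o(0)) = -67/24*34 - (-21)/(-14 + 0²) = -1139/12 - (-21)/(-14 + 0) = -1139/12 - (-21)/(-14) = -1139/12 - (-21)*(-1)/14 = -1139/12 - 1*3/2 = -1139/12 - 3/2 = -1157/12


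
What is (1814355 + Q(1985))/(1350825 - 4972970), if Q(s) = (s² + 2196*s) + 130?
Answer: -2022754/724429 ≈ -2.7922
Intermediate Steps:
Q(s) = 130 + s² + 2196*s
(1814355 + Q(1985))/(1350825 - 4972970) = (1814355 + (130 + 1985² + 2196*1985))/(1350825 - 4972970) = (1814355 + (130 + 3940225 + 4359060))/(-3622145) = (1814355 + 8299415)*(-1/3622145) = 10113770*(-1/3622145) = -2022754/724429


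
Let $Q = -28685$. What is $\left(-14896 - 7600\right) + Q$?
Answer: $-51181$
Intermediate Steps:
$\left(-14896 - 7600\right) + Q = \left(-14896 - 7600\right) - 28685 = -22496 - 28685 = -51181$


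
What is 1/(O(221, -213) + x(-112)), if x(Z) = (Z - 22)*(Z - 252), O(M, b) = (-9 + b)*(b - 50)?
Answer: 1/107162 ≈ 9.3317e-6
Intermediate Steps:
O(M, b) = (-50 + b)*(-9 + b) (O(M, b) = (-9 + b)*(-50 + b) = (-50 + b)*(-9 + b))
x(Z) = (-252 + Z)*(-22 + Z) (x(Z) = (-22 + Z)*(-252 + Z) = (-252 + Z)*(-22 + Z))
1/(O(221, -213) + x(-112)) = 1/((450 + (-213)² - 59*(-213)) + (5544 + (-112)² - 274*(-112))) = 1/((450 + 45369 + 12567) + (5544 + 12544 + 30688)) = 1/(58386 + 48776) = 1/107162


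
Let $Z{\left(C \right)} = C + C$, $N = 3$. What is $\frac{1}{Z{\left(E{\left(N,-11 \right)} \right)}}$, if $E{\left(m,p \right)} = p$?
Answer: $- \frac{1}{22} \approx -0.045455$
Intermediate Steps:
$Z{\left(C \right)} = 2 C$
$\frac{1}{Z{\left(E{\left(N,-11 \right)} \right)}} = \frac{1}{2 \left(-11\right)} = \frac{1}{-22} = - \frac{1}{22}$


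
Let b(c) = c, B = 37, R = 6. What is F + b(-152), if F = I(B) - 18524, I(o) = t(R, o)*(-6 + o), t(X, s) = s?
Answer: -17529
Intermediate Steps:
I(o) = o*(-6 + o)
F = -17377 (F = 37*(-6 + 37) - 18524 = 37*31 - 18524 = 1147 - 18524 = -17377)
F + b(-152) = -17377 - 152 = -17529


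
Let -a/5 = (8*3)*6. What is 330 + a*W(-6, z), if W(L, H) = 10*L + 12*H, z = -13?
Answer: 155850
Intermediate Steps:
a = -720 (a = -5*8*3*6 = -120*6 = -5*144 = -720)
330 + a*W(-6, z) = 330 - 720*(10*(-6) + 12*(-13)) = 330 - 720*(-60 - 156) = 330 - 720*(-216) = 330 + 155520 = 155850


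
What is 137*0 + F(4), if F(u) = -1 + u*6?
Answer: 23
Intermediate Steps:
F(u) = -1 + 6*u
137*0 + F(4) = 137*0 + (-1 + 6*4) = 0 + (-1 + 24) = 0 + 23 = 23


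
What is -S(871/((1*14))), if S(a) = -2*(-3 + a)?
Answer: 829/7 ≈ 118.43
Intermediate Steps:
S(a) = 6 - 2*a
-S(871/((1*14))) = -(6 - 1742/(1*14)) = -(6 - 1742/14) = -(6 - 2*871/14) = -(6 - 871/7) = -1*(-829/7) = 829/7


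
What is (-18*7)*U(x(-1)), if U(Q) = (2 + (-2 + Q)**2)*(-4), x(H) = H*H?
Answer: 1512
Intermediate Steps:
x(H) = H**2
U(Q) = -8 - 4*(-2 + Q)**2
(-18*7)*U(x(-1)) = (-18*7)*(-8 - 4*(-2 + (-1)**2)**2) = -126*(-8 - 4*(-2 + 1)**2) = -126*(-8 - 4*(-1)**2) = -126*(-8 - 4*1) = -126*(-8 - 4) = -126*(-12) = 1512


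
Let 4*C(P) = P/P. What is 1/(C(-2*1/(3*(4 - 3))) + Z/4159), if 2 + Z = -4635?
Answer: -16636/14389 ≈ -1.1562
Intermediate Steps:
Z = -4637 (Z = -2 - 4635 = -4637)
C(P) = ¼ (C(P) = (P/P)/4 = (¼)*1 = ¼)
1/(C(-2*1/(3*(4 - 3))) + Z/4159) = 1/(¼ - 4637/4159) = 1/(-14389/16636) = -16636/14389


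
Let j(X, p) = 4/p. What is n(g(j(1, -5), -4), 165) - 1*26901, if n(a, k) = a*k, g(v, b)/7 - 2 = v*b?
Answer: -20895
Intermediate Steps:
g(v, b) = 14 + 7*b*v (g(v, b) = 14 + 7*(v*b) = 14 + 7*(b*v) = 14 + 7*b*v)
n(g(j(1, -5), -4), 165) - 1*26901 = (14 + 7*(-4)*(4/(-5)))*165 - 1*26901 = (14 + 7*(-4)*(4*(-⅕)))*165 - 26901 = (14 + 7*(-4)*(-⅘))*165 - 26901 = (14 + 112/5)*165 - 26901 = (182/5)*165 - 26901 = 6006 - 26901 = -20895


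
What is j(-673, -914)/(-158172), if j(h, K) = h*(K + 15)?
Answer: -605027/158172 ≈ -3.8251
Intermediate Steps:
j(h, K) = h*(15 + K)
j(-673, -914)/(-158172) = -673*(15 - 914)/(-158172) = -673*(-899)*(-1/158172) = 605027*(-1/158172) = -605027/158172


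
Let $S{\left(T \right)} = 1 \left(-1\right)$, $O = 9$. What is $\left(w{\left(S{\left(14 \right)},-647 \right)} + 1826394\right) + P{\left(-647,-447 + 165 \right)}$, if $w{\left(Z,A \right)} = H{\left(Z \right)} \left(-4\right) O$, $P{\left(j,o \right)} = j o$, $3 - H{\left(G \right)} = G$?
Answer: $2008704$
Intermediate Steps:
$H{\left(G \right)} = 3 - G$
$S{\left(T \right)} = -1$
$w{\left(Z,A \right)} = -108 + 36 Z$ ($w{\left(Z,A \right)} = \left(3 - Z\right) \left(-4\right) 9 = \left(-12 + 4 Z\right) 9 = -108 + 36 Z$)
$\left(w{\left(S{\left(14 \right)},-647 \right)} + 1826394\right) + P{\left(-647,-447 + 165 \right)} = \left(\left(-108 + 36 \left(-1\right)\right) + 1826394\right) - 647 \left(-447 + 165\right) = \left(\left(-108 - 36\right) + 1826394\right) - -182454 = \left(-144 + 1826394\right) + 182454 = 1826250 + 182454 = 2008704$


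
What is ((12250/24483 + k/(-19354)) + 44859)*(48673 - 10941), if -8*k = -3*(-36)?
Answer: 401023329288466661/236921991 ≈ 1.6926e+9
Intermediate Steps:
k = -27/2 (k = -(-3)*(-36)/8 = -⅛*108 = -27/2 ≈ -13.500)
((12250/24483 + k/(-19354)) + 44859)*(48673 - 10941) = ((12250/24483 - 27/2/(-19354)) + 44859)*(48673 - 10941) = ((12250*(1/24483) - 27/2*(-1/19354)) + 44859)*37732 = ((12250/24483 + 27/38708) + 44859)*37732 = (474834041/947687964 + 44859)*37732 = (42512809211117/947687964)*37732 = 401023329288466661/236921991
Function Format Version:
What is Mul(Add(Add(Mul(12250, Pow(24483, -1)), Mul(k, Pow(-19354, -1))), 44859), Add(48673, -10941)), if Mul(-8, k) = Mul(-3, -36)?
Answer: Rational(401023329288466661, 236921991) ≈ 1.6926e+9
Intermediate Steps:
k = Rational(-27, 2) (k = Mul(Rational(-1, 8), Mul(-3, -36)) = Mul(Rational(-1, 8), 108) = Rational(-27, 2) ≈ -13.500)
Mul(Add(Add(Mul(12250, Pow(24483, -1)), Mul(k, Pow(-19354, -1))), 44859), Add(48673, -10941)) = Mul(Add(Add(Mul(12250, Pow(24483, -1)), Mul(Rational(-27, 2), Pow(-19354, -1))), 44859), Add(48673, -10941)) = Mul(Add(Add(Mul(12250, Rational(1, 24483)), Mul(Rational(-27, 2), Rational(-1, 19354))), 44859), 37732) = Mul(Add(Add(Rational(12250, 24483), Rational(27, 38708)), 44859), 37732) = Mul(Add(Rational(474834041, 947687964), 44859), 37732) = Mul(Rational(42512809211117, 947687964), 37732) = Rational(401023329288466661, 236921991)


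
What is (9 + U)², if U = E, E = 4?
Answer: 169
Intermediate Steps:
U = 4
(9 + U)² = (9 + 4)² = 13² = 169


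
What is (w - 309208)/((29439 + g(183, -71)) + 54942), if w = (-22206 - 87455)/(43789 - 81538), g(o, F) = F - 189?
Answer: -11672183131/3175483629 ≈ -3.6757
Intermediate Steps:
g(o, F) = -189 + F
w = 109661/37749 (w = -109661/(-37749) = -109661*(-1/37749) = 109661/37749 ≈ 2.9050)
(w - 309208)/((29439 + g(183, -71)) + 54942) = (109661/37749 - 309208)/((29439 + (-189 - 71)) + 54942) = -11672183131/(37749*((29439 - 260) + 54942)) = -11672183131/(37749*(29179 + 54942)) = -11672183131/37749/84121 = -11672183131/37749*1/84121 = -11672183131/3175483629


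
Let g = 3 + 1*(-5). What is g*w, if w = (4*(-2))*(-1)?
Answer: -16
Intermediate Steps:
w = 8 (w = -8*(-1) = 8)
g = -2 (g = 3 - 5 = -2)
g*w = -2*8 = -16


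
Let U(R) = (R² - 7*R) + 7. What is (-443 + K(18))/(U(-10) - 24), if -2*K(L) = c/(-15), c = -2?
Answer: -6646/2295 ≈ -2.8959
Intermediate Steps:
U(R) = 7 + R² - 7*R
K(L) = -1/15 (K(L) = -(-1)/(-15) = -(-1)*(-1)/15 = -½*2/15 = -1/15)
(-443 + K(18))/(U(-10) - 24) = (-443 - 1/15)/((7 + (-10)² - 7*(-10)) - 24) = -6646/(15*((7 + 100 + 70) - 24)) = -6646/(15*(177 - 24)) = -6646/15/153 = -6646/15*1/153 = -6646/2295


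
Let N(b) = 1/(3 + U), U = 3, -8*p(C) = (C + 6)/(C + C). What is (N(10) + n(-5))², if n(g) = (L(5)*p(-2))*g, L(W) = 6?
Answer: 1849/144 ≈ 12.840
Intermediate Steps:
p(C) = -(6 + C)/(16*C) (p(C) = -(C + 6)/(8*(C + C)) = -(6 + C)/(8*(2*C)) = -(6 + C)*1/(2*C)/8 = -(6 + C)/(16*C))
N(b) = ⅙ (N(b) = 1/(3 + 3) = 1/6 = ⅙)
n(g) = 3*g/4 (n(g) = (6*((1/16)*(-6 - 1*(-2))/(-2)))*g = (6*((1/16)*(-½)*(-6 + 2)))*g = (6*((1/16)*(-½)*(-4)))*g = (6*(⅛))*g = 3*g/4)
(N(10) + n(-5))² = (⅙ + (¾)*(-5))² = (⅙ - 15/4)² = (-43/12)² = 1849/144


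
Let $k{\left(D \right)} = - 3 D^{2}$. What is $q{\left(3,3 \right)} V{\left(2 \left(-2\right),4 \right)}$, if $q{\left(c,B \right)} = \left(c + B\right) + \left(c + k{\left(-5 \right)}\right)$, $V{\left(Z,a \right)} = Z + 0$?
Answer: $264$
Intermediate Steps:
$V{\left(Z,a \right)} = Z$
$q{\left(c,B \right)} = -75 + B + 2 c$ ($q{\left(c,B \right)} = \left(c + B\right) + \left(c - 3 \left(-5\right)^{2}\right) = \left(B + c\right) + \left(c - 75\right) = \left(B + c\right) + \left(-75 + c\right) = -75 + B + 2 c$)
$q{\left(3,3 \right)} V{\left(2 \left(-2\right),4 \right)} = \left(-75 + 3 + 2 \cdot 3\right) 2 \left(-2\right) = \left(-75 + 3 + 6\right) \left(-4\right) = \left(-66\right) \left(-4\right) = 264$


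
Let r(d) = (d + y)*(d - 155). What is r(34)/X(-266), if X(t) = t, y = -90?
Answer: -484/19 ≈ -25.474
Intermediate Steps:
r(d) = (-155 + d)*(-90 + d) (r(d) = (d - 90)*(d - 155) = (-90 + d)*(-155 + d) = (-155 + d)*(-90 + d))
r(34)/X(-266) = (13950 + 34² - 245*34)/(-266) = (13950 + 1156 - 8330)*(-1/266) = 6776*(-1/266) = -484/19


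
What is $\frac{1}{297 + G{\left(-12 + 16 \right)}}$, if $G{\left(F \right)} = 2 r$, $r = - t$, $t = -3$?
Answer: $\frac{1}{303} \approx 0.0033003$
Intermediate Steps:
$r = 3$ ($r = \left(-1\right) \left(-3\right) = 3$)
$G{\left(F \right)} = 6$ ($G{\left(F \right)} = 2 \cdot 3 = 6$)
$\frac{1}{297 + G{\left(-12 + 16 \right)}} = \frac{1}{297 + 6} = \frac{1}{303}$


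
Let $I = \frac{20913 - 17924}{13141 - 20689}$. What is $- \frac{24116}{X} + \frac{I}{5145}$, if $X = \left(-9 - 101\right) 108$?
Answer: $\frac{53089361}{26153820} \approx 2.0299$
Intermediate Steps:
$I = - \frac{2989}{7548}$ ($I = \frac{2989}{-7548} = 2989 \left(- \frac{1}{7548}\right) = - \frac{2989}{7548} \approx -0.396$)
$X = -11880$ ($X = \left(-110\right) 108 = -11880$)
$- \frac{24116}{X} + \frac{I}{5145} = - \frac{24116}{-11880} - \frac{2989}{7548 \cdot 5145} = \left(-24116\right) \left(- \frac{1}{11880}\right) - \frac{61}{792540} = \frac{6029}{2970} - \frac{61}{792540} = \frac{53089361}{26153820}$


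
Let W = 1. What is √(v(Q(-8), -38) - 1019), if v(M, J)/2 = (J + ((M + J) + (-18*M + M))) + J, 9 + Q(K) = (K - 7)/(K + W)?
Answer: I*√50351/7 ≈ 32.056*I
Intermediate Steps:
Q(K) = -9 + (-7 + K)/(1 + K) (Q(K) = -9 + (K - 7)/(K + 1) = -9 + (-7 + K)/(1 + K))
v(M, J) = -32*M + 6*J (v(M, J) = 2*((J + ((M + J) + (-18*M + M))) + J) = 2*((J + ((J + M) - 17*M)) + J) = 2*((J + (J - 16*M)) + J) = 2*((-16*M + 2*J) + J) = 2*(-16*M + 3*J) = -32*M + 6*J)
√(v(Q(-8), -38) - 1019) = √((-256*(-2 - 1*(-8))/(1 - 8) + 6*(-38)) - 1019) = √((-256*(-2 + 8)/(-7) - 228) - 1019) = √((-256*(-1)*6/7 - 228) - 1019) = √((-32*(-48/7) - 228) - 1019) = √((1536/7 - 228) - 1019) = √(-60/7 - 1019) = √(-7193/7) = I*√50351/7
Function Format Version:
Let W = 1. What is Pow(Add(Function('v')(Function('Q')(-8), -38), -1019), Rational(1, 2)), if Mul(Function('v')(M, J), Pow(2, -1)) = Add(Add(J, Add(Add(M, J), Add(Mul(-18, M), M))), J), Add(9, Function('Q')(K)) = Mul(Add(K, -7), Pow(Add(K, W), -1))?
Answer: Mul(Rational(1, 7), I, Pow(50351, Rational(1, 2))) ≈ Mul(32.056, I)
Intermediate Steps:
Function('Q')(K) = Add(-9, Mul(Pow(Add(1, K), -1), Add(-7, K))) (Function('Q')(K) = Add(-9, Mul(Add(K, -7), Pow(Add(K, 1), -1))) = Add(-9, Mul(Add(-7, K), Pow(Add(1, K), -1))) = Add(-9, Mul(Pow(Add(1, K), -1), Add(-7, K))))
Function('v')(M, J) = Add(Mul(-32, M), Mul(6, J)) (Function('v')(M, J) = Mul(2, Add(Add(J, Add(Add(M, J), Add(Mul(-18, M), M))), J)) = Mul(2, Add(Add(J, Add(Add(J, M), Mul(-17, M))), J)) = Mul(2, Add(Add(J, Add(J, Mul(-16, M))), J)) = Mul(2, Add(Add(Mul(-16, M), Mul(2, J)), J)) = Mul(2, Add(Mul(-16, M), Mul(3, J))) = Add(Mul(-32, M), Mul(6, J)))
Pow(Add(Function('v')(Function('Q')(-8), -38), -1019), Rational(1, 2)) = Pow(Add(Add(Mul(-32, Mul(8, Pow(Add(1, -8), -1), Add(-2, Mul(-1, -8)))), Mul(6, -38)), -1019), Rational(1, 2)) = Pow(Add(Add(Mul(-32, Mul(8, Pow(-7, -1), Add(-2, 8))), -228), -1019), Rational(1, 2)) = Pow(Add(Add(Mul(-32, Mul(8, Rational(-1, 7), 6)), -228), -1019), Rational(1, 2)) = Pow(Add(Add(Mul(-32, Rational(-48, 7)), -228), -1019), Rational(1, 2)) = Pow(Add(Add(Rational(1536, 7), -228), -1019), Rational(1, 2)) = Pow(Add(Rational(-60, 7), -1019), Rational(1, 2)) = Pow(Rational(-7193, 7), Rational(1, 2)) = Mul(Rational(1, 7), I, Pow(50351, Rational(1, 2)))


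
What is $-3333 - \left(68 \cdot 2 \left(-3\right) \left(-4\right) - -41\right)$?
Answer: $-5006$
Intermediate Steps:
$-3333 - \left(68 \cdot 2 \left(-3\right) \left(-4\right) - -41\right) = -3333 - \left(68 \left(\left(-6\right) \left(-4\right)\right) + \left(-4 + 45\right)\right) = -3333 - \left(68 \cdot 24 + 41\right) = -3333 - \left(1632 + 41\right) = -3333 - 1673 = -5006$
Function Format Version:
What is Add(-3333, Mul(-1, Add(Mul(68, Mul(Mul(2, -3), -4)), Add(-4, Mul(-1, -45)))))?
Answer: -5006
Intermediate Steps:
Add(-3333, Mul(-1, Add(Mul(68, Mul(Mul(2, -3), -4)), Add(-4, Mul(-1, -45))))) = Add(-3333, Mul(-1, Add(Mul(68, Mul(-6, -4)), Add(-4, 45)))) = Add(-3333, Mul(-1, Add(Mul(68, 24), 41))) = Add(-3333, Mul(-1, Add(1632, 41))) = Add(-3333, Mul(-1, 1673)) = Add(-3333, -1673) = -5006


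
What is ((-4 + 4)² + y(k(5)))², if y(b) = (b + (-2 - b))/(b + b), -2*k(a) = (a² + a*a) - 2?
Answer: 1/576 ≈ 0.0017361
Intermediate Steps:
k(a) = 1 - a² (k(a) = -((a² + a*a) - 2)/2 = -((a² + a²) - 2)/2 = -(2*a² - 2)/2 = -(-2 + 2*a²)/2 = 1 - a²)
y(b) = -1/b (y(b) = -2*1/(2*b) = -1/b)
((-4 + 4)² + y(k(5)))² = ((-4 + 4)² - 1/(1 - 1*5²))² = (0² - 1/(1 - 1*25))² = (0 - 1/(1 - 25))² = (0 - 1/(-24))² = (0 - 1*(-1/24))² = (0 + 1/24)² = (1/24)² = 1/576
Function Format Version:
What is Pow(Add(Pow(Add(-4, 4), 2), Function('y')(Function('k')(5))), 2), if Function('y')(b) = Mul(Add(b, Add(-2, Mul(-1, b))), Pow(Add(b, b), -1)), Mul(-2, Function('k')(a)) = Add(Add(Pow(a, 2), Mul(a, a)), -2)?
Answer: Rational(1, 576) ≈ 0.0017361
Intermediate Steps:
Function('k')(a) = Add(1, Mul(-1, Pow(a, 2))) (Function('k')(a) = Mul(Rational(-1, 2), Add(Add(Pow(a, 2), Mul(a, a)), -2)) = Mul(Rational(-1, 2), Add(Add(Pow(a, 2), Pow(a, 2)), -2)) = Mul(Rational(-1, 2), Add(Mul(2, Pow(a, 2)), -2)) = Mul(Rational(-1, 2), Add(-2, Mul(2, Pow(a, 2)))) = Add(1, Mul(-1, Pow(a, 2))))
Function('y')(b) = Mul(-1, Pow(b, -1)) (Function('y')(b) = Mul(-2, Pow(Mul(2, b), -1)) = Mul(-2, Mul(Rational(1, 2), Pow(b, -1))) = Mul(-1, Pow(b, -1)))
Pow(Add(Pow(Add(-4, 4), 2), Function('y')(Function('k')(5))), 2) = Pow(Add(Pow(Add(-4, 4), 2), Mul(-1, Pow(Add(1, Mul(-1, Pow(5, 2))), -1))), 2) = Pow(Add(Pow(0, 2), Mul(-1, Pow(Add(1, Mul(-1, 25)), -1))), 2) = Pow(Add(0, Mul(-1, Pow(Add(1, -25), -1))), 2) = Pow(Add(0, Mul(-1, Pow(-24, -1))), 2) = Pow(Add(0, Mul(-1, Rational(-1, 24))), 2) = Pow(Add(0, Rational(1, 24)), 2) = Pow(Rational(1, 24), 2) = Rational(1, 576)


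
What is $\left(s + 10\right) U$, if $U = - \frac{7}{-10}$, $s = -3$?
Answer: $\frac{49}{10} \approx 4.9$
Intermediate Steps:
$U = \frac{7}{10}$ ($U = \left(-7\right) \left(- \frac{1}{10}\right) = \frac{7}{10} \approx 0.7$)
$\left(s + 10\right) U = \left(-3 + 10\right) \frac{7}{10} = 7 \cdot \frac{7}{10} = \frac{49}{10}$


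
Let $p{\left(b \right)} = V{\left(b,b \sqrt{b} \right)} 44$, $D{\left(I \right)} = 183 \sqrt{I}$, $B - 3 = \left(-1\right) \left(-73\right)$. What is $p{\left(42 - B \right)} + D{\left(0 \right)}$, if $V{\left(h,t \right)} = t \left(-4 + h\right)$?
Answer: $56848 i \sqrt{34} \approx 3.3148 \cdot 10^{5} i$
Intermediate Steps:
$B = 76$ ($B = 3 - -73 = 3 + 73 = 76$)
$p{\left(b \right)} = 44 b^{\frac{3}{2}} \left(-4 + b\right)$ ($p{\left(b \right)} = b \sqrt{b} \left(-4 + b\right) 44 = b^{\frac{3}{2}} \left(-4 + b\right) 44 = 44 b^{\frac{3}{2}} \left(-4 + b\right)$)
$p{\left(42 - B \right)} + D{\left(0 \right)} = 44 \left(42 - 76\right)^{\frac{3}{2}} \left(-4 + \left(42 - 76\right)\right) + 183 \sqrt{0} = 44 \left(42 - 76\right)^{\frac{3}{2}} \left(-4 + \left(42 - 76\right)\right) + 183 \cdot 0 = 44 \left(-34\right)^{\frac{3}{2}} \left(-4 - 34\right) + 0 = 44 \left(- 34 i \sqrt{34}\right) \left(-38\right) + 0 = 56848 i \sqrt{34} + 0 = 56848 i \sqrt{34}$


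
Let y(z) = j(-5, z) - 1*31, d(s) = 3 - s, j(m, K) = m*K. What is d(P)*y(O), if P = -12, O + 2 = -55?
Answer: 3810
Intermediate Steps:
O = -57 (O = -2 - 55 = -57)
j(m, K) = K*m
y(z) = -31 - 5*z (y(z) = z*(-5) - 1*31 = -5*z - 31 = -31 - 5*z)
d(P)*y(O) = (3 - 1*(-12))*(-31 - 5*(-57)) = (3 + 12)*(-31 + 285) = 15*254 = 3810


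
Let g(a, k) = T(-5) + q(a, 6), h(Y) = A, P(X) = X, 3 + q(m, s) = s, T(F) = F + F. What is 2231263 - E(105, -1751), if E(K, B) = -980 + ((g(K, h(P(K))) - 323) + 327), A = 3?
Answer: 2232246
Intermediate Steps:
T(F) = 2*F
q(m, s) = -3 + s
h(Y) = 3
g(a, k) = -7 (g(a, k) = 2*(-5) + (-3 + 6) = -10 + 3 = -7)
E(K, B) = -983 (E(K, B) = -980 + ((-7 - 323) + 327) = -980 + (-330 + 327) = -980 - 3 = -983)
2231263 - E(105, -1751) = 2231263 - 1*(-983) = 2231263 + 983 = 2232246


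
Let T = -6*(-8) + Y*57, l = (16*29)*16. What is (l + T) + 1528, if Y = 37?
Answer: 11109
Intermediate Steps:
l = 7424 (l = 464*16 = 7424)
T = 2157 (T = -6*(-8) + 37*57 = 48 + 2109 = 2157)
(l + T) + 1528 = (7424 + 2157) + 1528 = 9581 + 1528 = 11109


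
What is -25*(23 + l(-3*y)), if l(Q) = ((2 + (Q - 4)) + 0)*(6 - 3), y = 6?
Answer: 925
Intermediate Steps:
l(Q) = -6 + 3*Q (l(Q) = ((2 + (-4 + Q)) + 0)*3 = ((-2 + Q) + 0)*3 = (-2 + Q)*3 = -6 + 3*Q)
-25*(23 + l(-3*y)) = -25*(23 + (-6 + 3*(-3*6))) = -25*(23 + (-6 + 3*(-18))) = -25*(23 + (-6 - 54)) = -25*(23 - 60) = -25*(-37) = 925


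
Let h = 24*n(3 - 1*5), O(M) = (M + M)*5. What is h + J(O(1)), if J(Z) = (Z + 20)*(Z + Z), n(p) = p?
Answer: 552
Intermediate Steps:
O(M) = 10*M (O(M) = (2*M)*5 = 10*M)
J(Z) = 2*Z*(20 + Z) (J(Z) = (20 + Z)*(2*Z) = 2*Z*(20 + Z))
h = -48 (h = 24*(3 - 1*5) = 24*(3 - 5) = 24*(-2) = -48)
h + J(O(1)) = -48 + 2*(10*1)*(20 + 10*1) = -48 + 2*10*(20 + 10) = -48 + 2*10*30 = -48 + 600 = 552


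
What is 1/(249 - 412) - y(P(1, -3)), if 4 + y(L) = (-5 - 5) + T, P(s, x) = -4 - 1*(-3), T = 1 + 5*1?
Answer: 1303/163 ≈ 7.9939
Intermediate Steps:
T = 6 (T = 1 + 5 = 6)
P(s, x) = -1 (P(s, x) = -4 + 3 = -1)
y(L) = -8 (y(L) = -4 + ((-5 - 5) + 6) = -4 + (-10 + 6) = -4 - 4 = -8)
1/(249 - 412) - y(P(1, -3)) = 1/(249 - 412) - 1*(-8) = 1/(-163) + 8 = -1/163 + 8 = 1303/163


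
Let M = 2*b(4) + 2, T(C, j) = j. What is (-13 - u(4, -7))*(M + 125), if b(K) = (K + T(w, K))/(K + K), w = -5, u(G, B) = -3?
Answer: -1290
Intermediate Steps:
b(K) = 1 (b(K) = (K + K)/(K + K) = (2*K)/((2*K)) = (2*K)*(1/(2*K)) = 1)
M = 4 (M = 2*1 + 2 = 2 + 2 = 4)
(-13 - u(4, -7))*(M + 125) = (-13 - 1*(-3))*(4 + 125) = (-13 + 3)*129 = -10*129 = -1290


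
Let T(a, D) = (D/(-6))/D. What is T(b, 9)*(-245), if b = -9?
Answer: 245/6 ≈ 40.833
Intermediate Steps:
T(a, D) = -1/6 (T(a, D) = (D*(-1/6))/D = (-D/6)/D = -1/6)
T(b, 9)*(-245) = -1/6*(-245) = 245/6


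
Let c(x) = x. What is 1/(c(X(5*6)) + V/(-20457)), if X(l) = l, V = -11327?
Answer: 20457/625037 ≈ 0.032729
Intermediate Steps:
1/(c(X(5*6)) + V/(-20457)) = 1/(5*6 - 11327/(-20457)) = 1/(30 - 11327*(-1/20457)) = 1/(30 + 11327/20457) = 1/(625037/20457) = 20457/625037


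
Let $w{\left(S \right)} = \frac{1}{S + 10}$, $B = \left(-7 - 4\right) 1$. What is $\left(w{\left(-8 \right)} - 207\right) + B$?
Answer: $- \frac{435}{2} \approx -217.5$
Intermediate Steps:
$B = -11$ ($B = \left(-11\right) 1 = -11$)
$w{\left(S \right)} = \frac{1}{10 + S}$
$\left(w{\left(-8 \right)} - 207\right) + B = \left(\frac{1}{10 - 8} - 207\right) - 11 = \left(\frac{1}{2} - 207\right) - 11 = - \frac{413}{2} - 11 = - \frac{435}{2}$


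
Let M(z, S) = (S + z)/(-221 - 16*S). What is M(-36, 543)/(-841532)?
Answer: 507/7497208588 ≈ 6.7625e-8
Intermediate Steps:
M(z, S) = (S + z)/(-221 - 16*S)
M(-36, 543)/(-841532) = ((-1*543 - 1*(-36))/(221 + 16*543))/(-841532) = ((-543 + 36)/(221 + 8688))*(-1/841532) = (-507/8909)*(-1/841532) = ((1/8909)*(-507))*(-1/841532) = -507/8909*(-1/841532) = 507/7497208588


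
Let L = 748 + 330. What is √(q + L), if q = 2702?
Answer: 6*√105 ≈ 61.482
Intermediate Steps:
L = 1078
√(q + L) = √(2702 + 1078) = √3780 = 6*√105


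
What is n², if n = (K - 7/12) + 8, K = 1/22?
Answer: 970225/17424 ≈ 55.683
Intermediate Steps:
K = 1/22 ≈ 0.045455
n = 985/132 (n = (1/22 - 7/12) + 8 = -71/132 + 8 = 985/132 ≈ 7.4621)
n² = (985/132)² = 970225/17424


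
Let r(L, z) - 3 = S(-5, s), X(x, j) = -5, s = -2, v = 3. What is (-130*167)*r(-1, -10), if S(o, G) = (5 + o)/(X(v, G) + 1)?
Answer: -65130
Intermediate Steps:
S(o, G) = -5/4 - o/4 (S(o, G) = (5 + o)/(-5 + 1) = (5 + o)/(-4) = (5 + o)*(-¼) = -5/4 - o/4)
r(L, z) = 3 (r(L, z) = 3 + (-5/4 - ¼*(-5)) = 3 + (-5/4 + 5/4) = 3 + 0 = 3)
(-130*167)*r(-1, -10) = -130*167*3 = -21710*3 = -65130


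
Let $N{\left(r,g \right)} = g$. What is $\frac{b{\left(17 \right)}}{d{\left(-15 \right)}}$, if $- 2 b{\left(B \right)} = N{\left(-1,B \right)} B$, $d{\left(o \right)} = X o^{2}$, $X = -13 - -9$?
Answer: $\frac{289}{1800} \approx 0.16056$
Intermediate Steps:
$X = -4$ ($X = -13 + 9 = -4$)
$d{\left(o \right)} = - 4 o^{2}$
$b{\left(B \right)} = - \frac{B^{2}}{2}$ ($b{\left(B \right)} = - \frac{B B}{2} = - \frac{B^{2}}{2}$)
$\frac{b{\left(17 \right)}}{d{\left(-15 \right)}} = \frac{\left(- \frac{1}{2}\right) 17^{2}}{\left(-4\right) \left(-15\right)^{2}} = \frac{\left(- \frac{1}{2}\right) 289}{\left(-4\right) 225} = - \frac{289}{2 \left(-900\right)} = \left(- \frac{289}{2}\right) \left(- \frac{1}{900}\right) = \frac{289}{1800}$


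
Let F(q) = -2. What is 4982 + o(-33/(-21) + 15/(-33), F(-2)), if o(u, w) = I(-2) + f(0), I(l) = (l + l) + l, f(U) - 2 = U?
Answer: 4978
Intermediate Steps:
f(U) = 2 + U
I(l) = 3*l (I(l) = 2*l + l = 3*l)
o(u, w) = -4 (o(u, w) = 3*(-2) + (2 + 0) = -6 + 2 = -4)
4982 + o(-33/(-21) + 15/(-33), F(-2)) = 4982 - 4 = 4978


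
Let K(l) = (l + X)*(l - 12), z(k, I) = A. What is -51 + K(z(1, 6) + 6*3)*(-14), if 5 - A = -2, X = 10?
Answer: -6421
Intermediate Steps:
A = 7 (A = 5 - 1*(-2) = 5 + 2 = 7)
z(k, I) = 7
K(l) = (-12 + l)*(10 + l) (K(l) = (l + 10)*(l - 12) = (10 + l)*(-12 + l) = (-12 + l)*(10 + l))
-51 + K(z(1, 6) + 6*3)*(-14) = -51 + (-120 + (7 + 6*3)**2 - 2*(7 + 6*3))*(-14) = -51 + (-120 + (7 + 18)**2 - 2*(7 + 18))*(-14) = -51 + (-120 + 25**2 - 2*25)*(-14) = -51 + (-120 + 625 - 50)*(-14) = -51 + 455*(-14) = -51 - 6370 = -6421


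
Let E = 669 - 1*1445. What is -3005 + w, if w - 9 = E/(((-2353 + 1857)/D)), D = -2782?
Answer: -227803/31 ≈ -7348.5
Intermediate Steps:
E = -776 (E = 669 - 1445 = -776)
w = -134648/31 (w = 9 - 776*(-2782/(-2353 + 1857)) = 9 - 776/((-496*(-1/2782))) = 9 - 776/248/1391 = 9 - 776*1391/248 = 9 - 134927/31 = -134648/31 ≈ -4343.5)
-3005 + w = -3005 - 134648/31 = -227803/31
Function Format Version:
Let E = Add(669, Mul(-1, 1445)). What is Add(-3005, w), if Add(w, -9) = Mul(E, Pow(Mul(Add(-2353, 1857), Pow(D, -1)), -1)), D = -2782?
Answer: Rational(-227803, 31) ≈ -7348.5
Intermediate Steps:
E = -776 (E = Add(669, -1445) = -776)
w = Rational(-134648, 31) (w = Add(9, Mul(-776, Pow(Mul(Add(-2353, 1857), Pow(-2782, -1)), -1))) = Add(9, Mul(-776, Pow(Mul(-496, Rational(-1, 2782)), -1))) = Add(9, Mul(-776, Pow(Rational(248, 1391), -1))) = Add(9, Mul(-776, Rational(1391, 248))) = Add(9, Rational(-134927, 31)) = Rational(-134648, 31) ≈ -4343.5)
Add(-3005, w) = Add(-3005, Rational(-134648, 31)) = Rational(-227803, 31)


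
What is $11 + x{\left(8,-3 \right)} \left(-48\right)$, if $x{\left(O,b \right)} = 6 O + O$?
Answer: $-2677$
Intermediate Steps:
$x{\left(O,b \right)} = 7 O$
$11 + x{\left(8,-3 \right)} \left(-48\right) = 11 + 7 \cdot 8 \left(-48\right) = 11 + 56 \left(-48\right) = 11 - 2688 = -2677$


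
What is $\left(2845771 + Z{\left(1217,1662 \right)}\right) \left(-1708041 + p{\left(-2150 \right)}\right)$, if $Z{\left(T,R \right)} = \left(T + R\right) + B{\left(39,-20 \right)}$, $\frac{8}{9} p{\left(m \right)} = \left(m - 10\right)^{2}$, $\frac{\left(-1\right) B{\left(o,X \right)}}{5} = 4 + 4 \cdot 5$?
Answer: $10085958234270$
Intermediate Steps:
$B{\left(o,X \right)} = -120$ ($B{\left(o,X \right)} = - 5 \left(4 + 4 \cdot 5\right) = - 5 \left(4 + 20\right) = \left(-5\right) 24 = -120$)
$p{\left(m \right)} = \frac{9 \left(-10 + m\right)^{2}}{8}$ ($p{\left(m \right)} = \frac{9 \left(m - 10\right)^{2}}{8} = \frac{9 \left(-10 + m\right)^{2}}{8}$)
$Z{\left(T,R \right)} = -120 + R + T$ ($Z{\left(T,R \right)} = \left(T + R\right) - 120 = \left(R + T\right) - 120 = -120 + R + T$)
$\left(2845771 + Z{\left(1217,1662 \right)}\right) \left(-1708041 + p{\left(-2150 \right)}\right) = \left(2845771 + \left(-120 + 1662 + 1217\right)\right) \left(-1708041 + \frac{9 \left(-10 - 2150\right)^{2}}{8}\right) = \left(2845771 + 2759\right) \left(-1708041 + \frac{9 \left(-2160\right)^{2}}{8}\right) = 2848530 \left(-1708041 + \frac{9}{8} \cdot 4665600\right) = 2848530 \left(-1708041 + 5248800\right) = 2848530 \cdot 3540759 = 10085958234270$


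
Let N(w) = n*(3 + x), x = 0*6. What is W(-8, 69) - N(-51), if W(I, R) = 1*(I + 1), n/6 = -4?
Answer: 65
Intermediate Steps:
n = -24 (n = 6*(-4) = -24)
x = 0
N(w) = -72 (N(w) = -24*(3 + 0) = -24*3 = -72)
W(I, R) = 1 + I (W(I, R) = 1*(1 + I) = 1 + I)
W(-8, 69) - N(-51) = (1 - 8) - 1*(-72) = -7 + 72 = 65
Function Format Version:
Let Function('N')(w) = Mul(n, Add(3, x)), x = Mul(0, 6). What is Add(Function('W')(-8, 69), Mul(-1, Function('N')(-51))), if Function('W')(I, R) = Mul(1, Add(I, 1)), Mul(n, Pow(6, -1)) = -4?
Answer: 65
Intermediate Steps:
n = -24 (n = Mul(6, -4) = -24)
x = 0
Function('N')(w) = -72 (Function('N')(w) = Mul(-24, Add(3, 0)) = Mul(-24, 3) = -72)
Function('W')(I, R) = Add(1, I) (Function('W')(I, R) = Mul(1, Add(1, I)) = Add(1, I))
Add(Function('W')(-8, 69), Mul(-1, Function('N')(-51))) = Add(Add(1, -8), Mul(-1, -72)) = Add(-7, 72) = 65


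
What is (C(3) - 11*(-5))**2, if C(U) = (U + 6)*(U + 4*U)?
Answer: 36100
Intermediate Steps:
C(U) = 5*U*(6 + U) (C(U) = (6 + U)*(5*U) = 5*U*(6 + U))
(C(3) - 11*(-5))**2 = (5*3*(6 + 3) - 11*(-5))**2 = (5*3*9 + 55)**2 = (135 + 55)**2 = 190**2 = 36100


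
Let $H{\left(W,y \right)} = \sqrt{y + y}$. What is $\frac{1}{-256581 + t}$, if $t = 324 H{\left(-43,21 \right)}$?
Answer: $- \frac{9503}{2438125947} - \frac{4 \sqrt{42}}{812708649} \approx -3.9296 \cdot 10^{-6}$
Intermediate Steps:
$H{\left(W,y \right)} = \sqrt{2} \sqrt{y}$ ($H{\left(W,y \right)} = \sqrt{2 y} = \sqrt{2} \sqrt{y}$)
$t = 324 \sqrt{42}$ ($t = 324 \sqrt{2} \sqrt{21} = 324 \sqrt{42} \approx 2099.8$)
$\frac{1}{-256581 + t} = \frac{1}{-256581 + 324 \sqrt{42}}$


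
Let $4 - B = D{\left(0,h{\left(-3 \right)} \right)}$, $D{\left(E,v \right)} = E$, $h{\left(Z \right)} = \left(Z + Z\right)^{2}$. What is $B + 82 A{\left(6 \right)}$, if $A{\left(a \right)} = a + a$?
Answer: $988$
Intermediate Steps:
$A{\left(a \right)} = 2 a$
$h{\left(Z \right)} = 4 Z^{2}$ ($h{\left(Z \right)} = \left(2 Z\right)^{2} = 4 Z^{2}$)
$B = 4$ ($B = 4 - 0 = 4 + 0 = 4$)
$B + 82 A{\left(6 \right)} = 4 + 82 \cdot 2 \cdot 6 = 4 + 82 \cdot 12 = 4 + 984 = 988$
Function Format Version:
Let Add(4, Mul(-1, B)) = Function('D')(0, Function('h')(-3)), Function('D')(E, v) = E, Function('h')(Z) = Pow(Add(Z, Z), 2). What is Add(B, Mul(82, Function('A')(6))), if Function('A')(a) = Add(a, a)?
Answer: 988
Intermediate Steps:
Function('A')(a) = Mul(2, a)
Function('h')(Z) = Mul(4, Pow(Z, 2)) (Function('h')(Z) = Pow(Mul(2, Z), 2) = Mul(4, Pow(Z, 2)))
B = 4 (B = Add(4, Mul(-1, 0)) = Add(4, 0) = 4)
Add(B, Mul(82, Function('A')(6))) = Add(4, Mul(82, Mul(2, 6))) = Add(4, Mul(82, 12)) = Add(4, 984) = 988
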